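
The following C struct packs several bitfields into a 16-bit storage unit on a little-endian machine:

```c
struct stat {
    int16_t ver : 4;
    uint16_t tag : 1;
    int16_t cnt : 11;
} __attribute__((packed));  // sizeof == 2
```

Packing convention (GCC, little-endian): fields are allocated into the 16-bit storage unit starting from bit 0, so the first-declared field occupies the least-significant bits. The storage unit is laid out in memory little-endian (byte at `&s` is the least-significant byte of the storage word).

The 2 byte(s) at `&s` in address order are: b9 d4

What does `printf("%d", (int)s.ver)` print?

-7

[0]=0xb9 [1]=0xd4 (little-endian) → word 0xd4b9
ver [0+:4] = (word>>0) & 0xf = 9  ←
tag [4+:1] = (word>>4) & 0x1 = 1
cnt [5+:11] = (word>>5) & 0x7ff = 1701
ver signed 4b, MSB=1: 9 - 16 = -7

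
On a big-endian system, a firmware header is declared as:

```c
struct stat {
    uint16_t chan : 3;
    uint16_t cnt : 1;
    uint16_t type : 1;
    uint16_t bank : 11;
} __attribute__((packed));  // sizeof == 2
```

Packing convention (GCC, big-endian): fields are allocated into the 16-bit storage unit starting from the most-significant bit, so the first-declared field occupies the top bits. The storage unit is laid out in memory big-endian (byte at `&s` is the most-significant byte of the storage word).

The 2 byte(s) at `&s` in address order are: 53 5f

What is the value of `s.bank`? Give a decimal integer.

863

[0]=0x53 [1]=0x5f (big-endian) → word 0x535f
chan:3 @ bit 13 → (0x535f>>13)&0x7 = 0x2
cnt:1 @ bit 12 → (0x535f>>12)&0x1 = 0x1
type:1 @ bit 11 → (0x535f>>11)&0x1 = 0x0
bank:11 @ bit 0 → (0x535f>>0)&0x7ff = 0x35f  ←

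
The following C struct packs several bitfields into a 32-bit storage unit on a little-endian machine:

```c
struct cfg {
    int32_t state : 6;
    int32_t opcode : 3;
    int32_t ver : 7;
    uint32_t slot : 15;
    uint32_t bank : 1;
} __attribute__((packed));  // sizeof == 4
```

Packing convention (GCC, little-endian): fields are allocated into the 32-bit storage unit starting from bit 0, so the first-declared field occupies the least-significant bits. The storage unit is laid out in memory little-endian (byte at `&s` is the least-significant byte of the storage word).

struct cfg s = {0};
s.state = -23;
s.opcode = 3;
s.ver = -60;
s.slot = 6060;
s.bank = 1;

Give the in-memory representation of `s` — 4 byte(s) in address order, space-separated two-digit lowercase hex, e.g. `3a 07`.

e9 88 ac 97

[0+:6] state=-23 & 0x3f = 0x29; word=0x00000029
[6+:3] opcode=3 & 0x7 = 0x3; word=0x000000e9
[9+:7] ver=-60 & 0x7f = 0x44; word=0x000088e9
[16+:15] slot=6060 & 0x7fff = 0x17ac; word=0x17ac88e9
[31+:1] bank=1 & 0x1 = 0x1; word=0x97ac88e9
word = 0x97ac88e9 → little-endian bytes:
  [0]=0xe9  [1]=0x88  [2]=0xac  [3]=0x97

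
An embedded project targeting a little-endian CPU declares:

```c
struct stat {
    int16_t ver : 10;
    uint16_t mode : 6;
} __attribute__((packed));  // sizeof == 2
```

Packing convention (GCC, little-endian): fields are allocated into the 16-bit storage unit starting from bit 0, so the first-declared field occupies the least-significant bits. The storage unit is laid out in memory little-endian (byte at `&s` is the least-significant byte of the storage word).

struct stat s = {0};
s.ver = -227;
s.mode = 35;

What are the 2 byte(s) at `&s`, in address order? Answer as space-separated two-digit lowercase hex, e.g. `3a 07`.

[0+:10] ver=-227 & 0x3ff = 0x31d; word=0x031d
[10+:6] mode=35 & 0x3f = 0x23; word=0x8f1d
word = 0x8f1d → little-endian bytes:
  [0]=0x1d  [1]=0x8f

1d 8f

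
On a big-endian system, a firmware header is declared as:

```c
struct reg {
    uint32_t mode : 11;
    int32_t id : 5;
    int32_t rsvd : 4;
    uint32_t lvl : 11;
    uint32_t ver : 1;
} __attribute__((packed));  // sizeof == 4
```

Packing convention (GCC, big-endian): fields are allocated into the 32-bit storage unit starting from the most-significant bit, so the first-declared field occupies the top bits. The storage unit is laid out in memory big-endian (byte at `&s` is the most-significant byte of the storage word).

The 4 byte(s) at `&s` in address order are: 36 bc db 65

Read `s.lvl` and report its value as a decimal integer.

1458

[0]=0x36 [1]=0xbc [2]=0xdb [3]=0x65 (big-endian) → word 0x36bcdb65
mode [21+:11] = (word>>21) & 0x7ff = 437
id [16+:5] = (word>>16) & 0x1f = 28
rsvd [12+:4] = (word>>12) & 0xf = 13
lvl [1+:11] = (word>>1) & 0x7ff = 1458  ←
ver [0+:1] = (word>>0) & 0x1 = 1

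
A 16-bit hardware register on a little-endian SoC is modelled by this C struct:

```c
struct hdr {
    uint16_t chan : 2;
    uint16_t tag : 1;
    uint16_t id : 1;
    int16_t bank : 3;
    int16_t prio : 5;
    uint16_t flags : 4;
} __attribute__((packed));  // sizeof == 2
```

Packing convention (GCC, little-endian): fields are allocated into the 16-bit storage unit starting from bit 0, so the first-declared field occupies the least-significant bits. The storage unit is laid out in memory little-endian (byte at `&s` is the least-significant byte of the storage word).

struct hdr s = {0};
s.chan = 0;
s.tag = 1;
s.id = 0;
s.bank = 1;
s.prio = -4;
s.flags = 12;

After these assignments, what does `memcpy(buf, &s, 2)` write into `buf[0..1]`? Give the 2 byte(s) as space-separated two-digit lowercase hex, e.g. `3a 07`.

chan (2b) val=0 bits=0x0 at bit 0: 0x0000
tag (1b) val=1 bits=0x1 at bit 2: 0x0004
id (1b) val=0 bits=0x0 at bit 3: 0x0004
bank (3b) val=1 bits=0x1 at bit 4: 0x0014
prio (5b) val=-4 bits=0x1c at bit 7: 0x0e14
flags (4b) val=12 bits=0xc at bit 12: 0xce14
word = 0xce14 → little-endian bytes:
  [0]=0x14  [1]=0xce

14 ce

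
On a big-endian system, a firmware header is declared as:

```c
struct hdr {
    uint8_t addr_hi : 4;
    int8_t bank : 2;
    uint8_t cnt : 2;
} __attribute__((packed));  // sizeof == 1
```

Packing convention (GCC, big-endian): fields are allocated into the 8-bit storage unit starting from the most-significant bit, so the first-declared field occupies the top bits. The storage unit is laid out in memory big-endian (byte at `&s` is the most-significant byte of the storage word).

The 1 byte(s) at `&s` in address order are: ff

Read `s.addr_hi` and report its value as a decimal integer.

[0]=0xff (big-endian) → word 0xff
addr_hi:4 @ bit 4 → (0xff>>4)&0xf = 0xf  ←
bank:2 @ bit 2 → (0xff>>2)&0x3 = 0x3
cnt:2 @ bit 0 → (0xff>>0)&0x3 = 0x3

15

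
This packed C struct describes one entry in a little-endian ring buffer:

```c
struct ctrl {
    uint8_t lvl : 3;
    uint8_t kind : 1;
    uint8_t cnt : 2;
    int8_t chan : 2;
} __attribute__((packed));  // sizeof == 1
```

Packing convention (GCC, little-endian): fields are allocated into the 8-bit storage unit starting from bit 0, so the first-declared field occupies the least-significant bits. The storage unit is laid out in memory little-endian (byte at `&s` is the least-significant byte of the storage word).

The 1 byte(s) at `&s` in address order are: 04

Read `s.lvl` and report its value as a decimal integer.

4

[0]=0x04 (little-endian) → word 0x04
lvl [0+:3] = (word>>0) & 0x7 = 4  ←
kind [3+:1] = (word>>3) & 0x1 = 0
cnt [4+:2] = (word>>4) & 0x3 = 0
chan [6+:2] = (word>>6) & 0x3 = 0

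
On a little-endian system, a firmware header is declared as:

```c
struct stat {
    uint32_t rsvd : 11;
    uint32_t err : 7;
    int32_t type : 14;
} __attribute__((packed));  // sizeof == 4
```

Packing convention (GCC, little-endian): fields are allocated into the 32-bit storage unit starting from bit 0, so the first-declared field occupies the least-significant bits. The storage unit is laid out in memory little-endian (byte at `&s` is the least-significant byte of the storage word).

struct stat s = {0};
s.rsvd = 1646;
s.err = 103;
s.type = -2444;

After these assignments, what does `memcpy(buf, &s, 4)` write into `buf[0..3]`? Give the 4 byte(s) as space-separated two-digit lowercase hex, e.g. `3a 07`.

6e 3e d3 d9

rsvd:11 = 1646 → 0x66e << 0 → word 0x0000066e
err:7 = 103 → 0x67 << 11 → word 0x00033e6e
type:14 = -2444 → 0x3674 << 18 → word 0xd9d33e6e
word = 0xd9d33e6e → little-endian bytes:
  [0]=0x6e  [1]=0x3e  [2]=0xd3  [3]=0xd9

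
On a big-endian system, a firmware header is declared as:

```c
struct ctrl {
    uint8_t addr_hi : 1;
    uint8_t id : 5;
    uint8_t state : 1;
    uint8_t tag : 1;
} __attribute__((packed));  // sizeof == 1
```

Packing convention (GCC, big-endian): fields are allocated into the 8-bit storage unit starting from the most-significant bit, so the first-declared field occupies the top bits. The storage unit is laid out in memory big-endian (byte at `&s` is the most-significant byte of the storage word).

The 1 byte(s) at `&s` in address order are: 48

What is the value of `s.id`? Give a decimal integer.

18

[0]=0x48 (big-endian) → word 0x48
addr_hi:1 @ bit 7 → (0x48>>7)&0x1 = 0x0
id:5 @ bit 2 → (0x48>>2)&0x1f = 0x12  ←
state:1 @ bit 1 → (0x48>>1)&0x1 = 0x0
tag:1 @ bit 0 → (0x48>>0)&0x1 = 0x0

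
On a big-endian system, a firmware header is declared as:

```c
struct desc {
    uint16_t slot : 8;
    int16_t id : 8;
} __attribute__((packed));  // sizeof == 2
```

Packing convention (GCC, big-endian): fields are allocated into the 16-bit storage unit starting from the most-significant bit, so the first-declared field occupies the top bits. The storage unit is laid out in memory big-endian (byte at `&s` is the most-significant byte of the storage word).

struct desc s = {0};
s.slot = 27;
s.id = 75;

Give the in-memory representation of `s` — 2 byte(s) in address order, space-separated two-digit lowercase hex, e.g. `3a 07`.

1b 4b

slot:8 = 27 → 0x1b << 8 → word 0x1b00
id:8 = 75 → 0x4b << 0 → word 0x1b4b
word = 0x1b4b → big-endian bytes:
  [0]=0x1b  [1]=0x4b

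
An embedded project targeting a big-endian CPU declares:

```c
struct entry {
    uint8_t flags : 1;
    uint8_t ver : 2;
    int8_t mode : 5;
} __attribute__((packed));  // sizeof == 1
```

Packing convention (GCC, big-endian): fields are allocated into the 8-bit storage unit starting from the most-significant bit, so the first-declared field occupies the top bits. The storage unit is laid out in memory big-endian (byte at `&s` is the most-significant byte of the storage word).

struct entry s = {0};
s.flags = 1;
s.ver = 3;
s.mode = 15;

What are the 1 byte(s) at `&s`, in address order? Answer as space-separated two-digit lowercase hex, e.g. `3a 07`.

ef

flags:1 = 1 → 0x1 << 7 → word 0x80
ver:2 = 3 → 0x3 << 5 → word 0xe0
mode:5 = 15 → 0xf << 0 → word 0xef
word = 0xef → big-endian bytes:
  [0]=0xef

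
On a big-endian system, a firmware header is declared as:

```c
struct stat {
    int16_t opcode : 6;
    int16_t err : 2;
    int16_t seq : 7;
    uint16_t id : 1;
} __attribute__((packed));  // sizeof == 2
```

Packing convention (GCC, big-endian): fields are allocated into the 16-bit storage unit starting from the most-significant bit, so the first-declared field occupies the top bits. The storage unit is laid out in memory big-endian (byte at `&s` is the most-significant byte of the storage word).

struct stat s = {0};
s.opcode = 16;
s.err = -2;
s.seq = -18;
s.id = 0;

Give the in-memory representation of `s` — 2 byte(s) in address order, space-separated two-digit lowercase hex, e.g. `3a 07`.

42 dc

opcode (6b) val=16 bits=0x10 at bit 10: 0x4000
err (2b) val=-2 bits=0x2 at bit 8: 0x4200
seq (7b) val=-18 bits=0x6e at bit 1: 0x42dc
id (1b) val=0 bits=0x0 at bit 0: 0x42dc
word = 0x42dc → big-endian bytes:
  [0]=0x42  [1]=0xdc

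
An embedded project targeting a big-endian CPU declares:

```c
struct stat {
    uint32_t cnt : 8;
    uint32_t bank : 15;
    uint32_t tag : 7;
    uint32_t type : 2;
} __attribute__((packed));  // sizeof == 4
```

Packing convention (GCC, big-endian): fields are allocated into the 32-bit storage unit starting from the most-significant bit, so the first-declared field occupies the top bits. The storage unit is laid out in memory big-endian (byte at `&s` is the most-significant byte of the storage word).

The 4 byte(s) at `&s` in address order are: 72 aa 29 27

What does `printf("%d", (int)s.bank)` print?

21780

[0]=0x72 [1]=0xaa [2]=0x29 [3]=0x27 (big-endian) → word 0x72aa2927
cnt:8 @ bit 24 → (0x72aa2927>>24)&0xff = 0x72
bank:15 @ bit 9 → (0x72aa2927>>9)&0x7fff = 0x5514  ←
tag:7 @ bit 2 → (0x72aa2927>>2)&0x7f = 0x49
type:2 @ bit 0 → (0x72aa2927>>0)&0x3 = 0x3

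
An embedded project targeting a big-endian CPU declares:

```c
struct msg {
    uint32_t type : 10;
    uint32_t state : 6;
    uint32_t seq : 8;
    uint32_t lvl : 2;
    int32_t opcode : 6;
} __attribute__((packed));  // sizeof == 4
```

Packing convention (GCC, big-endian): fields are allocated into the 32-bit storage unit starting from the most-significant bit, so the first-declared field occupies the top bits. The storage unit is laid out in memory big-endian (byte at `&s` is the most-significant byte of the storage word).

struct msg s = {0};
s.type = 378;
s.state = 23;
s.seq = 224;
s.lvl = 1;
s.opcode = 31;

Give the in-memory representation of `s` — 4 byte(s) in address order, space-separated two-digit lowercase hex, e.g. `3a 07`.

[22+:10] type=378 & 0x3ff = 0x17a; word=0x5e800000
[16+:6] state=23 & 0x3f = 0x17; word=0x5e970000
[8+:8] seq=224 & 0xff = 0xe0; word=0x5e97e000
[6+:2] lvl=1 & 0x3 = 0x1; word=0x5e97e040
[0+:6] opcode=31 & 0x3f = 0x1f; word=0x5e97e05f
word = 0x5e97e05f → big-endian bytes:
  [0]=0x5e  [1]=0x97  [2]=0xe0  [3]=0x5f

5e 97 e0 5f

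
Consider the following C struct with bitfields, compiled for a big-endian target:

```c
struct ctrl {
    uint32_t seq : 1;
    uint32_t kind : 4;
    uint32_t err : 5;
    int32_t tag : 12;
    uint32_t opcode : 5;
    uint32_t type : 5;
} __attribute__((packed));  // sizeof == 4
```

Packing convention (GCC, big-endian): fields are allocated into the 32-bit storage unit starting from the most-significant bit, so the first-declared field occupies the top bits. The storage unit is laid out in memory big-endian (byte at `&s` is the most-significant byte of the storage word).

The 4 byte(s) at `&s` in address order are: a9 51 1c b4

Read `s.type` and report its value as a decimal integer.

20

[0]=0xa9 [1]=0x51 [2]=0x1c [3]=0xb4 (big-endian) → word 0xa9511cb4
seq:1 @ bit 31 → (0xa9511cb4>>31)&0x1 = 0x1
kind:4 @ bit 27 → (0xa9511cb4>>27)&0xf = 0x5
err:5 @ bit 22 → (0xa9511cb4>>22)&0x1f = 0x5
tag:12 @ bit 10 → (0xa9511cb4>>10)&0xfff = 0x447
opcode:5 @ bit 5 → (0xa9511cb4>>5)&0x1f = 0x5
type:5 @ bit 0 → (0xa9511cb4>>0)&0x1f = 0x14  ←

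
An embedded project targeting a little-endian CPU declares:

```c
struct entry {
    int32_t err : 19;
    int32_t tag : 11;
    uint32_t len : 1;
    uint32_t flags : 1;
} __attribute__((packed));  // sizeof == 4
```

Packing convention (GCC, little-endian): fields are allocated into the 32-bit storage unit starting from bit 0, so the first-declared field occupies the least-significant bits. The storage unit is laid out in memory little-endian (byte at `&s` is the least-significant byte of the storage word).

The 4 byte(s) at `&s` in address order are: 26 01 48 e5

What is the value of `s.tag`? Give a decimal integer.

-855

[0]=0x26 [1]=0x01 [2]=0x48 [3]=0xe5 (little-endian) → word 0xe5480126
err [0+:19] = (word>>0) & 0x7ffff = 294
tag [19+:11] = (word>>19) & 0x7ff = 1193  ←
len [30+:1] = (word>>30) & 0x1 = 1
flags [31+:1] = (word>>31) & 0x1 = 1
tag signed 11b, MSB=1: 1193 - 2048 = -855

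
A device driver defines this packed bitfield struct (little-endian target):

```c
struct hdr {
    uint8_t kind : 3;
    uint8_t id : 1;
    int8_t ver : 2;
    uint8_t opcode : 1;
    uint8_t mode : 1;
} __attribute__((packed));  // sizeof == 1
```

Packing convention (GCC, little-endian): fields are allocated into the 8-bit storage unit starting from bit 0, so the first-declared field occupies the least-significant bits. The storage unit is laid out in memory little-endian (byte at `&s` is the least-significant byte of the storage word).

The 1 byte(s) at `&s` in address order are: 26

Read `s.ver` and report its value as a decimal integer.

[0]=0x26 (little-endian) → word 0x26
kind [0+:3] = (word>>0) & 0x7 = 6
id [3+:1] = (word>>3) & 0x1 = 0
ver [4+:2] = (word>>4) & 0x3 = 2  ←
opcode [6+:1] = (word>>6) & 0x1 = 0
mode [7+:1] = (word>>7) & 0x1 = 0
ver signed 2b, MSB=1: 2 - 4 = -2

-2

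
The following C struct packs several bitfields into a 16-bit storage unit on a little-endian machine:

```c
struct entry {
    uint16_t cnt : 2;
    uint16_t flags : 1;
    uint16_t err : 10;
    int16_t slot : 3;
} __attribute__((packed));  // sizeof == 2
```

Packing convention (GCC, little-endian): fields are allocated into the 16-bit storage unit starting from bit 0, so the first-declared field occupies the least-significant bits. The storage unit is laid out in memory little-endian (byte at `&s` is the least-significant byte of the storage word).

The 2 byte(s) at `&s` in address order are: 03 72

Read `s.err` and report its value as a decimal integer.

576

[0]=0x03 [1]=0x72 (little-endian) → word 0x7203
cnt:2 @ bit 0 → (0x7203>>0)&0x3 = 0x3
flags:1 @ bit 2 → (0x7203>>2)&0x1 = 0x0
err:10 @ bit 3 → (0x7203>>3)&0x3ff = 0x240  ←
slot:3 @ bit 13 → (0x7203>>13)&0x7 = 0x3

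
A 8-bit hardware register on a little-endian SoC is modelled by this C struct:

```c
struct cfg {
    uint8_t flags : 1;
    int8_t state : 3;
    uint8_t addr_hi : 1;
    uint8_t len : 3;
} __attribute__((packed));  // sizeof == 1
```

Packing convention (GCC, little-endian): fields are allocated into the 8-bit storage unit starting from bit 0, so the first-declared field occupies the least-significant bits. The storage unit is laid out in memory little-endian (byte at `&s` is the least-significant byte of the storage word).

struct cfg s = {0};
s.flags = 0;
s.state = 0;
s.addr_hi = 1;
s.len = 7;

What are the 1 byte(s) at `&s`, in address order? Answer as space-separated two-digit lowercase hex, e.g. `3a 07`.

flags:1 = 0 → 0x0 << 0 → word 0x00
state:3 = 0 → 0x0 << 1 → word 0x00
addr_hi:1 = 1 → 0x1 << 4 → word 0x10
len:3 = 7 → 0x7 << 5 → word 0xf0
word = 0xf0 → little-endian bytes:
  [0]=0xf0

f0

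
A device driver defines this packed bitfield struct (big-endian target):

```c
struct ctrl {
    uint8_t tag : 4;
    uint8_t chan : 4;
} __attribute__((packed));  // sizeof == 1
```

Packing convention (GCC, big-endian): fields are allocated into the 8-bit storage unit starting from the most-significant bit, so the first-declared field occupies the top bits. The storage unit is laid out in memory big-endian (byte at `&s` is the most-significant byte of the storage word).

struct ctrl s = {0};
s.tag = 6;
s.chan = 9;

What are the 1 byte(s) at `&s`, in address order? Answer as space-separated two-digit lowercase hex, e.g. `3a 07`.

69

[4+:4] tag=6 & 0xf = 0x6; word=0x60
[0+:4] chan=9 & 0xf = 0x9; word=0x69
word = 0x69 → big-endian bytes:
  [0]=0x69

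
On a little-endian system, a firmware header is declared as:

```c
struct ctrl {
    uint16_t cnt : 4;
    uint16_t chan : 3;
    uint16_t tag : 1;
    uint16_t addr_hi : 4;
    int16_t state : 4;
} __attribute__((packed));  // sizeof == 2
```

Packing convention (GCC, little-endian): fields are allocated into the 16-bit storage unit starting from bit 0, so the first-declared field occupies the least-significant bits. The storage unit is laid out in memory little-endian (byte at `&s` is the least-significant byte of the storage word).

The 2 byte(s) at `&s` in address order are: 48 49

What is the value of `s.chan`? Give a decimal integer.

[0]=0x48 [1]=0x49 (little-endian) → word 0x4948
cnt [0+:4] = (word>>0) & 0xf = 8
chan [4+:3] = (word>>4) & 0x7 = 4  ←
tag [7+:1] = (word>>7) & 0x1 = 0
addr_hi [8+:4] = (word>>8) & 0xf = 9
state [12+:4] = (word>>12) & 0xf = 4

4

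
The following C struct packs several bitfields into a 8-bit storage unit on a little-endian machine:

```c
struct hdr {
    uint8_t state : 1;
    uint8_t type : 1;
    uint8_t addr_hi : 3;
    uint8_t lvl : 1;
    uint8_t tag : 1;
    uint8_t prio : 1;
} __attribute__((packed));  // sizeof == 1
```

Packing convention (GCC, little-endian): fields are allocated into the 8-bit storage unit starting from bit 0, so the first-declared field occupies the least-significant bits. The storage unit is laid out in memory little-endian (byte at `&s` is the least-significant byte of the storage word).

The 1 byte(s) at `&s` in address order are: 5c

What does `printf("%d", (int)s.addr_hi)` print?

[0]=0x5c (little-endian) → word 0x5c
state:1 @ bit 0 → (0x5c>>0)&0x1 = 0x0
type:1 @ bit 1 → (0x5c>>1)&0x1 = 0x0
addr_hi:3 @ bit 2 → (0x5c>>2)&0x7 = 0x7  ←
lvl:1 @ bit 5 → (0x5c>>5)&0x1 = 0x0
tag:1 @ bit 6 → (0x5c>>6)&0x1 = 0x1
prio:1 @ bit 7 → (0x5c>>7)&0x1 = 0x0

7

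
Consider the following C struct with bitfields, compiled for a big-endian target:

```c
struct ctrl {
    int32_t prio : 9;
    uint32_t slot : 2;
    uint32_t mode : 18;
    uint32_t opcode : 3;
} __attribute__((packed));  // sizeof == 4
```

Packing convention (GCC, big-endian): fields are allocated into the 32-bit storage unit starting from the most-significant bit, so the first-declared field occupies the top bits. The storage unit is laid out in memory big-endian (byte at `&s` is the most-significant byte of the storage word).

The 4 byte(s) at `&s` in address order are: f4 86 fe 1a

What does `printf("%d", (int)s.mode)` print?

57283

[0]=0xf4 [1]=0x86 [2]=0xfe [3]=0x1a (big-endian) → word 0xf486fe1a
prio [23+:9] = (word>>23) & 0x1ff = 489
slot [21+:2] = (word>>21) & 0x3 = 0
mode [3+:18] = (word>>3) & 0x3ffff = 57283  ←
opcode [0+:3] = (word>>0) & 0x7 = 2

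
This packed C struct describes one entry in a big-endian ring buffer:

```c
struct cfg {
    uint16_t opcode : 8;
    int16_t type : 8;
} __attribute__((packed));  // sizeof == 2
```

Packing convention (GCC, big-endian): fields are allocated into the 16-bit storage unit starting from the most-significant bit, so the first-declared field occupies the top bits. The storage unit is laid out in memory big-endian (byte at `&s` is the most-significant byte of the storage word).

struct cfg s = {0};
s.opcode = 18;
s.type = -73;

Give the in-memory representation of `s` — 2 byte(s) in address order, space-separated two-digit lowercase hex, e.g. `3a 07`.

opcode (8b) val=18 bits=0x12 at bit 8: 0x1200
type (8b) val=-73 bits=0xb7 at bit 0: 0x12b7
word = 0x12b7 → big-endian bytes:
  [0]=0x12  [1]=0xb7

12 b7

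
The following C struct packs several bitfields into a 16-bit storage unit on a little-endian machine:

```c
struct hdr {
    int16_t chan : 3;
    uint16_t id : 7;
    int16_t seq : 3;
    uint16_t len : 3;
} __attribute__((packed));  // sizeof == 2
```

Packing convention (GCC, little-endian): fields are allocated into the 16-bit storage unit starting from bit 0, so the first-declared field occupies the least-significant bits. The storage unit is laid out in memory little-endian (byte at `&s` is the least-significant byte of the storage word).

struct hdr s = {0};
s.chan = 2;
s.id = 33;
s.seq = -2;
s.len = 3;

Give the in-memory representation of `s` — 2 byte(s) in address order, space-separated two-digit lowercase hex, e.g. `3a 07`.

chan (3b) val=2 bits=0x2 at bit 0: 0x0002
id (7b) val=33 bits=0x21 at bit 3: 0x010a
seq (3b) val=-2 bits=0x6 at bit 10: 0x190a
len (3b) val=3 bits=0x3 at bit 13: 0x790a
word = 0x790a → little-endian bytes:
  [0]=0x0a  [1]=0x79

0a 79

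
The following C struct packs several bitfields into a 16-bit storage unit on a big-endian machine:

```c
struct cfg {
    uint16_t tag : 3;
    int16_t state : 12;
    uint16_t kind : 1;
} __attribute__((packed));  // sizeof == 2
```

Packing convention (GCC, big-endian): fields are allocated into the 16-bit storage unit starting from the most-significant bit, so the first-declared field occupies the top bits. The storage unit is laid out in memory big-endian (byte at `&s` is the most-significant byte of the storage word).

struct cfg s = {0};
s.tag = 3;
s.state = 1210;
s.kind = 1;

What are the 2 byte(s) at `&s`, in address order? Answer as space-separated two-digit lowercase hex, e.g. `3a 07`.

[13+:3] tag=3 & 0x7 = 0x3; word=0x6000
[1+:12] state=1210 & 0xfff = 0x4ba; word=0x6974
[0+:1] kind=1 & 0x1 = 0x1; word=0x6975
word = 0x6975 → big-endian bytes:
  [0]=0x69  [1]=0x75

69 75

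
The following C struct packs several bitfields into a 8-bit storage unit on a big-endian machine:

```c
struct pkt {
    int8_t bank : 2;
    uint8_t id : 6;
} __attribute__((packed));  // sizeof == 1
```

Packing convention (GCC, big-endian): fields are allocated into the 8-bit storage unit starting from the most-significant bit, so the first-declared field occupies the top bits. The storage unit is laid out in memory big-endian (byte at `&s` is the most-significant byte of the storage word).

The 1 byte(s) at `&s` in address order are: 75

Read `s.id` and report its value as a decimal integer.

[0]=0x75 (big-endian) → word 0x75
bank [6+:2] = (word>>6) & 0x3 = 1
id [0+:6] = (word>>0) & 0x3f = 53  ←

53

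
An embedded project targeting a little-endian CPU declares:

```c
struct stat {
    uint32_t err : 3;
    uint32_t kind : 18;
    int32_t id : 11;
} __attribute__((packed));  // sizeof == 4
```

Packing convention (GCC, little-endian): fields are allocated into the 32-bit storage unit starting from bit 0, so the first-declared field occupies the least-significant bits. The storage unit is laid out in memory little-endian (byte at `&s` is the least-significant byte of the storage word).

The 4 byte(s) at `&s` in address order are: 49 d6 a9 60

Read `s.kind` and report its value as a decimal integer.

80585

[0]=0x49 [1]=0xd6 [2]=0xa9 [3]=0x60 (little-endian) → word 0x60a9d649
err:3 @ bit 0 → (0x60a9d649>>0)&0x7 = 0x1
kind:18 @ bit 3 → (0x60a9d649>>3)&0x3ffff = 0x13ac9  ←
id:11 @ bit 21 → (0x60a9d649>>21)&0x7ff = 0x305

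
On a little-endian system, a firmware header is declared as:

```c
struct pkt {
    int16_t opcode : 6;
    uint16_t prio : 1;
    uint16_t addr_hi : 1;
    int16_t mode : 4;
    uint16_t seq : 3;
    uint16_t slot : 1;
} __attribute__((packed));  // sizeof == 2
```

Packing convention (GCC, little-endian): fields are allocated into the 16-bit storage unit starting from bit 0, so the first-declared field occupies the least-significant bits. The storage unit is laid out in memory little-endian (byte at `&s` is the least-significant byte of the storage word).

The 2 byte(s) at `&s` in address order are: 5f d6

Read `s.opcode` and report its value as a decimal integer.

[0]=0x5f [1]=0xd6 (little-endian) → word 0xd65f
opcode [0+:6] = (word>>0) & 0x3f = 31  ←
prio [6+:1] = (word>>6) & 0x1 = 1
addr_hi [7+:1] = (word>>7) & 0x1 = 0
mode [8+:4] = (word>>8) & 0xf = 6
seq [12+:3] = (word>>12) & 0x7 = 5
slot [15+:1] = (word>>15) & 0x1 = 1
opcode signed 6b, MSB=0: value = 31

31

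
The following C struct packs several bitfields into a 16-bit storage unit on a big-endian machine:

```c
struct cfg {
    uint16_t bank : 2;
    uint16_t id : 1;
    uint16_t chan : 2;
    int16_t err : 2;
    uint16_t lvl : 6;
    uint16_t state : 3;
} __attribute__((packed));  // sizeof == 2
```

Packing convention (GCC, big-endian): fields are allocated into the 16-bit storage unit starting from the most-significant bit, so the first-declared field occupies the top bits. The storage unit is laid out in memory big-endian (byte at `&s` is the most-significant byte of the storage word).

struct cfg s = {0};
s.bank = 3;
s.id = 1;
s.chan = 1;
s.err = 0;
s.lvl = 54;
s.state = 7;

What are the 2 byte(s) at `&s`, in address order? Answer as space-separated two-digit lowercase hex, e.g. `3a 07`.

e9 b7

bank (2b) val=3 bits=0x3 at bit 14: 0xc000
id (1b) val=1 bits=0x1 at bit 13: 0xe000
chan (2b) val=1 bits=0x1 at bit 11: 0xe800
err (2b) val=0 bits=0x0 at bit 9: 0xe800
lvl (6b) val=54 bits=0x36 at bit 3: 0xe9b0
state (3b) val=7 bits=0x7 at bit 0: 0xe9b7
word = 0xe9b7 → big-endian bytes:
  [0]=0xe9  [1]=0xb7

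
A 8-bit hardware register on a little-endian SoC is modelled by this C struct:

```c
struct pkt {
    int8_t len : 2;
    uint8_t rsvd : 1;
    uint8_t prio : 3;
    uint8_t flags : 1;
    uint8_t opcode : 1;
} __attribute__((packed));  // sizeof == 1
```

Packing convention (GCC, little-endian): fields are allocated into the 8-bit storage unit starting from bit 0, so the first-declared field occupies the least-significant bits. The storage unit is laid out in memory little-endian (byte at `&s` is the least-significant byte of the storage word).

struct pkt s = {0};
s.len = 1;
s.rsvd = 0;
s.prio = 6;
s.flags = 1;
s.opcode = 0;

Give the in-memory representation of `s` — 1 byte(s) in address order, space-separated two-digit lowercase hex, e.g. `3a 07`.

len:2 = 1 → 0x1 << 0 → word 0x01
rsvd:1 = 0 → 0x0 << 2 → word 0x01
prio:3 = 6 → 0x6 << 3 → word 0x31
flags:1 = 1 → 0x1 << 6 → word 0x71
opcode:1 = 0 → 0x0 << 7 → word 0x71
word = 0x71 → little-endian bytes:
  [0]=0x71

71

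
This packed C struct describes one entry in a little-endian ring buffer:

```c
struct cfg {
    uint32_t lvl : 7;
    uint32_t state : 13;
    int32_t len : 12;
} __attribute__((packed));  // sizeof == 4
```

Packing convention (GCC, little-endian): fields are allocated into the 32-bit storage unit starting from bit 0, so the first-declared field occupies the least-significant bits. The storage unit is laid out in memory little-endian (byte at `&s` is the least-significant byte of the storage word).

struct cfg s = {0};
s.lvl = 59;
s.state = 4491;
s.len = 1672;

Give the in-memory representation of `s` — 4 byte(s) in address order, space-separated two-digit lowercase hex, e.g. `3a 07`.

bb c5 88 68

lvl:7 = 59 → 0x3b << 0 → word 0x0000003b
state:13 = 4491 → 0x118b << 7 → word 0x0008c5bb
len:12 = 1672 → 0x688 << 20 → word 0x6888c5bb
word = 0x6888c5bb → little-endian bytes:
  [0]=0xbb  [1]=0xc5  [2]=0x88  [3]=0x68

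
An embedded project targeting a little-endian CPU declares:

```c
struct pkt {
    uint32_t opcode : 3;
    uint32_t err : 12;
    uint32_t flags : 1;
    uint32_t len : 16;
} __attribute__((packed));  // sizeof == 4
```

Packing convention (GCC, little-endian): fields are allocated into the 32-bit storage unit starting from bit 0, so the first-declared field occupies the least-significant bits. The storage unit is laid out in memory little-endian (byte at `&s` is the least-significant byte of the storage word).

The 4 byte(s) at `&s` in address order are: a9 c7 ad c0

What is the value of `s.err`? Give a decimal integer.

2293

[0]=0xa9 [1]=0xc7 [2]=0xad [3]=0xc0 (little-endian) → word 0xc0adc7a9
opcode [0+:3] = (word>>0) & 0x7 = 1
err [3+:12] = (word>>3) & 0xfff = 2293  ←
flags [15+:1] = (word>>15) & 0x1 = 1
len [16+:16] = (word>>16) & 0xffff = 49325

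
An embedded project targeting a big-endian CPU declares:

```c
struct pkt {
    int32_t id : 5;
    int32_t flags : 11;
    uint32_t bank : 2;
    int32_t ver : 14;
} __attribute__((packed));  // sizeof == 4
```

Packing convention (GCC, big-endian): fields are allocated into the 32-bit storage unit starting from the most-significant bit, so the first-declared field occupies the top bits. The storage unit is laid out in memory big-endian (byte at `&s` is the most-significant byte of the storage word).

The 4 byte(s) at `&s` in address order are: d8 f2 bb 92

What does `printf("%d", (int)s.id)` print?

[0]=0xd8 [1]=0xf2 [2]=0xbb [3]=0x92 (big-endian) → word 0xd8f2bb92
id [27+:5] = (word>>27) & 0x1f = 27  ←
flags [16+:11] = (word>>16) & 0x7ff = 242
bank [14+:2] = (word>>14) & 0x3 = 2
ver [0+:14] = (word>>0) & 0x3fff = 15250
id signed 5b, MSB=1: 27 - 32 = -5

-5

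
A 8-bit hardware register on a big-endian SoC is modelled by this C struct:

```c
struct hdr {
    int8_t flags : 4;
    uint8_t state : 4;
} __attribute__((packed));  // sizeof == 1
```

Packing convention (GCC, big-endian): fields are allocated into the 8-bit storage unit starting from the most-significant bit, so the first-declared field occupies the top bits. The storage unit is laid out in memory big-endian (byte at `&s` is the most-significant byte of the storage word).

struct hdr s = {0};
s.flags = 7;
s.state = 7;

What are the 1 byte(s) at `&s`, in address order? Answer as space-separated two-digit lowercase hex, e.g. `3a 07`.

flags (4b) val=7 bits=0x7 at bit 4: 0x70
state (4b) val=7 bits=0x7 at bit 0: 0x77
word = 0x77 → big-endian bytes:
  [0]=0x77

77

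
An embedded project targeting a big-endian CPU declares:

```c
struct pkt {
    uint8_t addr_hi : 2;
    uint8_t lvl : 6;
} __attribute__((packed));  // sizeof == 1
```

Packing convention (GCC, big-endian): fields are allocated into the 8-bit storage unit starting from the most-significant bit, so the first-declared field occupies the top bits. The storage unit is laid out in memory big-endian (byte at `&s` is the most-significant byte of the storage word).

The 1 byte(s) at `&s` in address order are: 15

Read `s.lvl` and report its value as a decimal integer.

21

[0]=0x15 (big-endian) → word 0x15
addr_hi:2 @ bit 6 → (0x15>>6)&0x3 = 0x0
lvl:6 @ bit 0 → (0x15>>0)&0x3f = 0x15  ←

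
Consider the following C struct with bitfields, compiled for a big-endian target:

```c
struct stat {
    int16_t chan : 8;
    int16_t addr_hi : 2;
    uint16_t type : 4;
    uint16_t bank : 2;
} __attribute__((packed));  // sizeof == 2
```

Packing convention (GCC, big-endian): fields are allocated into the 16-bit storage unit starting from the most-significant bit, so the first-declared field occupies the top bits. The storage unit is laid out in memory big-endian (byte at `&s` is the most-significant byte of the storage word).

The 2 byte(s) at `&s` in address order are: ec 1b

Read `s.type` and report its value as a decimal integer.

6

[0]=0xec [1]=0x1b (big-endian) → word 0xec1b
chan:8 @ bit 8 → (0xec1b>>8)&0xff = 0xec
addr_hi:2 @ bit 6 → (0xec1b>>6)&0x3 = 0x0
type:4 @ bit 2 → (0xec1b>>2)&0xf = 0x6  ←
bank:2 @ bit 0 → (0xec1b>>0)&0x3 = 0x3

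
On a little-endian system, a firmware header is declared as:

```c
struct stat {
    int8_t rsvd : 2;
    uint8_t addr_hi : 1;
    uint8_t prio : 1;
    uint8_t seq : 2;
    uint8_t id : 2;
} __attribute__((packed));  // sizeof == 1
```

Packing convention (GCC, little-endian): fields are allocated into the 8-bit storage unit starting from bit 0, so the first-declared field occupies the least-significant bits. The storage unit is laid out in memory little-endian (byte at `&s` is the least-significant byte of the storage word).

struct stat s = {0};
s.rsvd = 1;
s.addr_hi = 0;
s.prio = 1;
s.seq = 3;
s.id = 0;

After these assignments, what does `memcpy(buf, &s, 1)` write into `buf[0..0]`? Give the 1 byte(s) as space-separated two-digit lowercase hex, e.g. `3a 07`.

39

rsvd:2 = 1 → 0x1 << 0 → word 0x01
addr_hi:1 = 0 → 0x0 << 2 → word 0x01
prio:1 = 1 → 0x1 << 3 → word 0x09
seq:2 = 3 → 0x3 << 4 → word 0x39
id:2 = 0 → 0x0 << 6 → word 0x39
word = 0x39 → little-endian bytes:
  [0]=0x39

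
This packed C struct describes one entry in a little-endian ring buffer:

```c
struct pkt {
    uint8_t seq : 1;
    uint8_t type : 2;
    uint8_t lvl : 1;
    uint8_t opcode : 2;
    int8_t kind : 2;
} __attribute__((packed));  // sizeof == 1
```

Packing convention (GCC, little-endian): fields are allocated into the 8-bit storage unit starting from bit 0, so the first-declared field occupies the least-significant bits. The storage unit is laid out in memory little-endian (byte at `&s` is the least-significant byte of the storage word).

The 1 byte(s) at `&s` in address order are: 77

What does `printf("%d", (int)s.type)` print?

[0]=0x77 (little-endian) → word 0x77
seq [0+:1] = (word>>0) & 0x1 = 1
type [1+:2] = (word>>1) & 0x3 = 3  ←
lvl [3+:1] = (word>>3) & 0x1 = 0
opcode [4+:2] = (word>>4) & 0x3 = 3
kind [6+:2] = (word>>6) & 0x3 = 1

3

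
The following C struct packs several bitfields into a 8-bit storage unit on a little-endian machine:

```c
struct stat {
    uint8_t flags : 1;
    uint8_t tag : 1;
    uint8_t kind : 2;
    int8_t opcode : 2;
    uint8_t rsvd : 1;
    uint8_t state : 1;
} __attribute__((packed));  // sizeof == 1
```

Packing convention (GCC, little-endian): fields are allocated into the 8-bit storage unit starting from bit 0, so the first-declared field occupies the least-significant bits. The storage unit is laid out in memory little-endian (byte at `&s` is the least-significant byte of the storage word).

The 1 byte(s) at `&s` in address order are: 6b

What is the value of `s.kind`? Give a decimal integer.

[0]=0x6b (little-endian) → word 0x6b
flags [0+:1] = (word>>0) & 0x1 = 1
tag [1+:1] = (word>>1) & 0x1 = 1
kind [2+:2] = (word>>2) & 0x3 = 2  ←
opcode [4+:2] = (word>>4) & 0x3 = 2
rsvd [6+:1] = (word>>6) & 0x1 = 1
state [7+:1] = (word>>7) & 0x1 = 0

2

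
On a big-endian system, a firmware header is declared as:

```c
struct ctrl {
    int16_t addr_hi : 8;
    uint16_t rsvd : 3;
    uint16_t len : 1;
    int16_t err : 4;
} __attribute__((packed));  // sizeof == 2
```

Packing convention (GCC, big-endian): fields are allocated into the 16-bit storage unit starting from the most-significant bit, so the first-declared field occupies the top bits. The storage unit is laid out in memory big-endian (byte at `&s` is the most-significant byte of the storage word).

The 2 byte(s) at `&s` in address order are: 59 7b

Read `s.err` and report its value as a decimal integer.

-5

[0]=0x59 [1]=0x7b (big-endian) → word 0x597b
addr_hi:8 @ bit 8 → (0x597b>>8)&0xff = 0x59
rsvd:3 @ bit 5 → (0x597b>>5)&0x7 = 0x3
len:1 @ bit 4 → (0x597b>>4)&0x1 = 0x1
err:4 @ bit 0 → (0x597b>>0)&0xf = 0xb  ←
err signed 4b, MSB=1: 11 - 16 = -5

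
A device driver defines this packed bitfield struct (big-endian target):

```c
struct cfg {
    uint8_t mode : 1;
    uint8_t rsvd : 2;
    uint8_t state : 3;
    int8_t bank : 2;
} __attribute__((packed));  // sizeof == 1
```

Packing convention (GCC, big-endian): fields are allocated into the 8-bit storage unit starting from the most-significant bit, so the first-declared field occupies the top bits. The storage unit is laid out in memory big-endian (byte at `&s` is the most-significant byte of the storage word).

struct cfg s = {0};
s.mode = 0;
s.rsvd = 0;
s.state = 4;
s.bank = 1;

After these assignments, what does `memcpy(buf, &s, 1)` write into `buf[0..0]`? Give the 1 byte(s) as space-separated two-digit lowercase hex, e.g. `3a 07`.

11

mode (1b) val=0 bits=0x0 at bit 7: 0x00
rsvd (2b) val=0 bits=0x0 at bit 5: 0x00
state (3b) val=4 bits=0x4 at bit 2: 0x10
bank (2b) val=1 bits=0x1 at bit 0: 0x11
word = 0x11 → big-endian bytes:
  [0]=0x11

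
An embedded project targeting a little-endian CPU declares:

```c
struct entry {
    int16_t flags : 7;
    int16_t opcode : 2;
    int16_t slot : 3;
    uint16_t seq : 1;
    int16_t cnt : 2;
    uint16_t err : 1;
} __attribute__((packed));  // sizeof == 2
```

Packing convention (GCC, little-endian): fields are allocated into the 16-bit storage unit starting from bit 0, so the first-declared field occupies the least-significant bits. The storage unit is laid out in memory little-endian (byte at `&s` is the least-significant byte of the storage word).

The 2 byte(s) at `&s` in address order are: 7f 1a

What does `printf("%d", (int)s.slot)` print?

[0]=0x7f [1]=0x1a (little-endian) → word 0x1a7f
flags:7 @ bit 0 → (0x1a7f>>0)&0x7f = 0x7f
opcode:2 @ bit 7 → (0x1a7f>>7)&0x3 = 0x0
slot:3 @ bit 9 → (0x1a7f>>9)&0x7 = 0x5  ←
seq:1 @ bit 12 → (0x1a7f>>12)&0x1 = 0x1
cnt:2 @ bit 13 → (0x1a7f>>13)&0x3 = 0x0
err:1 @ bit 15 → (0x1a7f>>15)&0x1 = 0x0
slot signed 3b, MSB=1: 5 - 8 = -3

-3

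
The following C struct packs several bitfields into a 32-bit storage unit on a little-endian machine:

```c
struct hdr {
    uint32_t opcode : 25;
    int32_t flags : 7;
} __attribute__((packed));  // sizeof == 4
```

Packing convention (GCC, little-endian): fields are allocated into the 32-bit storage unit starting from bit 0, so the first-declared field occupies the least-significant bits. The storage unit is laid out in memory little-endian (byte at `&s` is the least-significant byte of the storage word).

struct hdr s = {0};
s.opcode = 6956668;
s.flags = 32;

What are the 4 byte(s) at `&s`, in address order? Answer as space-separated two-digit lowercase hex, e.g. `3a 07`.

7c 26 6a 40

[0+:25] opcode=6956668 & 0x1ffffff = 0x6a267c; word=0x006a267c
[25+:7] flags=32 & 0x7f = 0x20; word=0x406a267c
word = 0x406a267c → little-endian bytes:
  [0]=0x7c  [1]=0x26  [2]=0x6a  [3]=0x40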